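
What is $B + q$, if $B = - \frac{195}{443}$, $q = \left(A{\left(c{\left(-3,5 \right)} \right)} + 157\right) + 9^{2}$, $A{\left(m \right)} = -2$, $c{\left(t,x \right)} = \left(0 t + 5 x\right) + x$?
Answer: $\frac{104353}{443} \approx 235.56$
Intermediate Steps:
$c{\left(t,x \right)} = 6 x$ ($c{\left(t,x \right)} = \left(0 + 5 x\right) + x = 5 x + x = 6 x$)
$q = 236$ ($q = \left(-2 + 157\right) + 9^{2} = 155 + 81 = 236$)
$B = - \frac{195}{443}$ ($B = \left(-195\right) \frac{1}{443} = - \frac{195}{443} \approx -0.44018$)
$B + q = - \frac{195}{443} + 236 = \frac{104353}{443}$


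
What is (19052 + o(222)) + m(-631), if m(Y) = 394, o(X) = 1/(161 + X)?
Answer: 7447819/383 ≈ 19446.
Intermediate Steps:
(19052 + o(222)) + m(-631) = (19052 + 1/(161 + 222)) + 394 = (19052 + 1/383) + 394 = 7296917/383 + 394 = 7447819/383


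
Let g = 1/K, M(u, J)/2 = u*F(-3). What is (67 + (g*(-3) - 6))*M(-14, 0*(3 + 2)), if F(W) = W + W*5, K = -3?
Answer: 31248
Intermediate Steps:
F(W) = 6*W (F(W) = W + 5*W = 6*W)
M(u, J) = -36*u (M(u, J) = 2*(u*(6*(-3))) = 2*(u*(-18)) = 2*(-18*u) = -36*u)
g = -1/3 (g = 1/(-3) = -1/3 ≈ -0.33333)
(67 + (g*(-3) - 6))*M(-14, 0*(3 + 2)) = (67 + (-1/3*(-3) - 6))*(-36*(-14)) = (67 + (1 - 6))*504 = (67 - 5)*504 = 62*504 = 31248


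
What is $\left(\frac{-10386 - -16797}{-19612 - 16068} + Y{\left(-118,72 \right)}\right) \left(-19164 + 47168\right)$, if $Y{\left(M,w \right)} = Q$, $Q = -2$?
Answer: $- \frac{544474771}{8920} \approx -61040.0$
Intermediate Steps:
$Y{\left(M,w \right)} = -2$
$\left(\frac{-10386 - -16797}{-19612 - 16068} + Y{\left(-118,72 \right)}\right) \left(-19164 + 47168\right) = \left(\frac{-10386 - -16797}{-19612 - 16068} - 2\right) \left(-19164 + 47168\right) = \left(\frac{-10386 + 16797}{-35680} - 2\right) 28004 = \left(6411 \left(- \frac{1}{35680}\right) - 2\right) 28004 = \left(- \frac{6411}{35680} - 2\right) 28004 = \left(- \frac{77771}{35680}\right) 28004 = - \frac{544474771}{8920}$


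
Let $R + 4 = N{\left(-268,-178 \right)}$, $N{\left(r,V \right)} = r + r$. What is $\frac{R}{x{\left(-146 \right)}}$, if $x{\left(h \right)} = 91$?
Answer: $- \frac{540}{91} \approx -5.9341$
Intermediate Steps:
$N{\left(r,V \right)} = 2 r$
$R = -540$ ($R = -4 + 2 \left(-268\right) = -4 - 536 = -540$)
$\frac{R}{x{\left(-146 \right)}} = - \frac{540}{91}$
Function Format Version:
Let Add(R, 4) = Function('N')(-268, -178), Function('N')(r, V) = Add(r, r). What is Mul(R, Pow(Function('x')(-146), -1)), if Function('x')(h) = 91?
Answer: Rational(-540, 91) ≈ -5.9341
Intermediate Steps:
Function('N')(r, V) = Mul(2, r)
R = -540 (R = Add(-4, Mul(2, -268)) = Add(-4, -536) = -540)
Mul(R, Pow(Function('x')(-146), -1)) = Mul(-540, Pow(91, -1)) = Mul(-540, Rational(1, 91)) = Rational(-540, 91)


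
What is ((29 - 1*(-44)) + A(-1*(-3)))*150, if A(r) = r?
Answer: 11400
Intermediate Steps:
((29 - 1*(-44)) + A(-1*(-3)))*150 = ((29 - 1*(-44)) - 1*(-3))*150 = ((29 + 44) + 3)*150 = (73 + 3)*150 = 76*150 = 11400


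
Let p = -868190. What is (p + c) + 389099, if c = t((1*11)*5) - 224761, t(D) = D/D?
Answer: -703851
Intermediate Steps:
t(D) = 1
c = -224760 (c = 1 - 224761 = -224760)
(p + c) + 389099 = (-868190 - 224760) + 389099 = -1092950 + 389099 = -703851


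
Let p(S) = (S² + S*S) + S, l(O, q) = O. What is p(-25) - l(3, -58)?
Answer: 1222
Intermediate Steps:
p(S) = S + 2*S² (p(S) = (S² + S²) + S = 2*S² + S = S + 2*S²)
p(-25) - l(3, -58) = -25*(1 + 2*(-25)) - 1*3 = -25*(1 - 50) - 3 = -25*(-49) - 3 = 1225 - 3 = 1222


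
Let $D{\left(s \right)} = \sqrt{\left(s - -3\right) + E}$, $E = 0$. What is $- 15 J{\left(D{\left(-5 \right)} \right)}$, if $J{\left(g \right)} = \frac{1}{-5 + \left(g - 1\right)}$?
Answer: $\frac{45}{19} + \frac{15 i \sqrt{2}}{38} \approx 2.3684 + 0.55824 i$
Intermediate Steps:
$D{\left(s \right)} = \sqrt{3 + s}$ ($D{\left(s \right)} = \sqrt{\left(s - -3\right) + 0} = \sqrt{\left(s + 3\right) + 0} = \sqrt{\left(3 + s\right) + 0} = \sqrt{3 + s}$)
$J{\left(g \right)} = \frac{1}{-6 + g}$ ($J{\left(g \right)} = \frac{1}{-5 + \left(-1 + g\right)} = \frac{1}{-6 + g}$)
$- 15 J{\left(D{\left(-5 \right)} \right)} = - \frac{15}{-6 + \sqrt{3 - 5}} = - \frac{15}{-6 + \sqrt{-2}} = - \frac{15}{-6 + i \sqrt{2}}$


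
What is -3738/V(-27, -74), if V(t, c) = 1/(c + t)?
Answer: 377538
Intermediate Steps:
-3738/V(-27, -74) = -3738/(1/(-74 - 27)) = -3738/(1/(-101)) = -3738/(-1/101) = -3738*(-101) = 377538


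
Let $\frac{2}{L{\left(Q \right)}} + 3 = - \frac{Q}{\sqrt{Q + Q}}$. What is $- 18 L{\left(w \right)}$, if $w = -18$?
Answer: $6 - 6 i \approx 6.0 - 6.0 i$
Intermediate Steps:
$L{\left(Q \right)} = \frac{2}{-3 - \frac{\sqrt{2} \sqrt{Q}}{2}}$ ($L{\left(Q \right)} = \frac{2}{-3 - \frac{Q}{\sqrt{Q + Q}}} = \frac{2}{-3 - \frac{Q}{\sqrt{2 Q}}} = \frac{2}{-3 - \frac{Q}{\sqrt{2} \sqrt{Q}}} = \frac{2}{-3 - Q \frac{\sqrt{2}}{2 \sqrt{Q}}} = \frac{2}{-3 - \frac{\sqrt{2} \sqrt{Q}}{2}}$)
$- 18 L{\left(w \right)} = - 18 \left(- \frac{2 \sqrt{2} \sqrt{-18}}{-18 + 3 \sqrt{2} \sqrt{-18}}\right) = - 18 \left(- \frac{2 \sqrt{2} \cdot 3 i \sqrt{2}}{-18 + 3 \sqrt{2} \cdot 3 i \sqrt{2}}\right) = - 18 \left(- \frac{2 \sqrt{2} \cdot 3 i \sqrt{2}}{-18 + 18 i}\right) = - 18 \left(- 2 \sqrt{2} \cdot 3 i \sqrt{2} \frac{-18 - 18 i}{648}\right) = - 18 \left(- \frac{i \left(-18 - 18 i\right)}{54}\right) = \frac{i \left(-18 - 18 i\right)}{3}$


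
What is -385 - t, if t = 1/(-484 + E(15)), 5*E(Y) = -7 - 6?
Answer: -936700/2433 ≈ -385.00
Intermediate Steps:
E(Y) = -13/5 (E(Y) = (-7 - 6)/5 = (⅕)*(-13) = -13/5)
t = -5/2433 (t = 1/(-484 - 13/5) = 1/(-2433/5) = -5/2433 ≈ -0.0020551)
-385 - t = -385 - 1*(-5/2433) = -385 + 5/2433 = -936700/2433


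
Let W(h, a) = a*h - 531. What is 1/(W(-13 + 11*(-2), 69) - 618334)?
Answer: -1/621280 ≈ -1.6096e-6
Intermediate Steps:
W(h, a) = -531 + a*h
1/(W(-13 + 11*(-2), 69) - 618334) = 1/((-531 + 69*(-13 + 11*(-2))) - 618334) = 1/((-531 + 69*(-13 - 22)) - 618334) = 1/((-531 + 69*(-35)) - 618334) = 1/((-531 - 2415) - 618334) = 1/(-2946 - 618334) = 1/(-621280) = -1/621280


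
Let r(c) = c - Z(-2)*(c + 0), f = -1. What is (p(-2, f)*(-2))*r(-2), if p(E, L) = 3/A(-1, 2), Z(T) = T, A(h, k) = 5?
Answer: 36/5 ≈ 7.2000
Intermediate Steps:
p(E, L) = ⅗ (p(E, L) = 3/5 = 3*(⅕) = ⅗)
r(c) = 3*c (r(c) = c - (-2)*(c + 0) = c - (-2)*c = c + 2*c = 3*c)
(p(-2, f)*(-2))*r(-2) = ((⅗)*(-2))*(3*(-2)) = -6/5*(-6) = 36/5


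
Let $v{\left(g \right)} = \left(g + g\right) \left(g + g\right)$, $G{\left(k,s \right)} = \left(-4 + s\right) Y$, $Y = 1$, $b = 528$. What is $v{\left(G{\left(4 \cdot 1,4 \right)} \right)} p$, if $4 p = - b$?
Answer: $0$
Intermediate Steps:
$G{\left(k,s \right)} = -4 + s$ ($G{\left(k,s \right)} = \left(-4 + s\right) 1 = -4 + s$)
$p = -132$ ($p = \frac{\left(-1\right) 528}{4} = \frac{1}{4} \left(-528\right) = -132$)
$v{\left(g \right)} = 4 g^{2}$ ($v{\left(g \right)} = 2 g 2 g = 4 g^{2}$)
$v{\left(G{\left(4 \cdot 1,4 \right)} \right)} p = 4 \left(-4 + 4\right)^{2} \left(-132\right) = 4 \cdot 0^{2} \left(-132\right) = 4 \cdot 0 \left(-132\right) = 0 \left(-132\right) = 0$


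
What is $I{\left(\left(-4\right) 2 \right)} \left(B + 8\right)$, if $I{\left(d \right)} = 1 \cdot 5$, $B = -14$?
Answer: $-30$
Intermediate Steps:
$I{\left(d \right)} = 5$
$I{\left(\left(-4\right) 2 \right)} \left(B + 8\right) = 5 \left(-14 + 8\right) = 5 \left(-6\right) = -30$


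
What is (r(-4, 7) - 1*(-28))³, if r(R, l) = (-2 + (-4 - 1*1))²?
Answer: 456533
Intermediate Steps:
r(R, l) = 49 (r(R, l) = (-2 + (-4 - 1))² = (-2 - 5)² = (-7)² = 49)
(r(-4, 7) - 1*(-28))³ = (49 - 1*(-28))³ = (49 + 28)³ = 77³ = 456533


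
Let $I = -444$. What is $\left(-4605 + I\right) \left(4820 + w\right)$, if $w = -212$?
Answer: $-23265792$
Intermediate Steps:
$\left(-4605 + I\right) \left(4820 + w\right) = \left(-4605 - 444\right) \left(4820 - 212\right) = \left(-5049\right) 4608 = -23265792$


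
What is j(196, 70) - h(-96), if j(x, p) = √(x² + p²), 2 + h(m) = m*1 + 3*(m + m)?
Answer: 674 + 14*√221 ≈ 882.13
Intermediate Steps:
h(m) = -2 + 7*m (h(m) = -2 + (m*1 + 3*(m + m)) = -2 + (m + 3*(2*m)) = -2 + (m + 6*m) = -2 + 7*m)
j(x, p) = √(p² + x²)
j(196, 70) - h(-96) = √(70² + 196²) - (-2 + 7*(-96)) = √(4900 + 38416) - (-2 - 672) = √43316 - 1*(-674) = 14*√221 + 674 = 674 + 14*√221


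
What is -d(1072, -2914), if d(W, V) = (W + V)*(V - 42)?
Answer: -5444952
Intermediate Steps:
d(W, V) = (-42 + V)*(V + W) (d(W, V) = (V + W)*(-42 + V) = (-42 + V)*(V + W))
-d(1072, -2914) = -((-2914)² - 42*(-2914) - 42*1072 - 2914*1072) = -(8491396 + 122388 - 45024 - 3123808) = -1*5444952 = -5444952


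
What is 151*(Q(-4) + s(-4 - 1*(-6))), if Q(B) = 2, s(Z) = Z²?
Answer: 906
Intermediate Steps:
151*(Q(-4) + s(-4 - 1*(-6))) = 151*(2 + (-4 - 1*(-6))²) = 151*(2 + (-4 + 6)²) = 151*(2 + 2²) = 151*(2 + 4) = 151*6 = 906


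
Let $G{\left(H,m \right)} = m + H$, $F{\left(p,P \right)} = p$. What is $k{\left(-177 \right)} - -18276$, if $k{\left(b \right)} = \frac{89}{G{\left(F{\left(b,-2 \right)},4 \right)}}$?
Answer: $\frac{3161659}{173} \approx 18276.0$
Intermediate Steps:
$G{\left(H,m \right)} = H + m$
$k{\left(b \right)} = \frac{89}{4 + b}$ ($k{\left(b \right)} = \frac{89}{b + 4} = \frac{89}{4 + b}$)
$k{\left(-177 \right)} - -18276 = \frac{89}{4 - 177} - -18276 = \frac{89}{-173} + 18276 = 89 \left(- \frac{1}{173}\right) + 18276 = - \frac{89}{173} + 18276 = \frac{3161659}{173}$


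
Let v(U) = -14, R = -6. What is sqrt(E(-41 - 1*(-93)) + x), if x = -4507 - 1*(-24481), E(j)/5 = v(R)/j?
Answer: sqrt(13501514)/26 ≈ 141.32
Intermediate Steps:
E(j) = -70/j (E(j) = 5*(-14/j) = -70/j)
x = 19974 (x = -4507 + 24481 = 19974)
sqrt(E(-41 - 1*(-93)) + x) = sqrt(-70/(-41 - 1*(-93)) + 19974) = sqrt(-70/(-41 + 93) + 19974) = sqrt(-70/52 + 19974) = sqrt(-70*1/52 + 19974) = sqrt(-35/26 + 19974) = sqrt(519289/26) = sqrt(13501514)/26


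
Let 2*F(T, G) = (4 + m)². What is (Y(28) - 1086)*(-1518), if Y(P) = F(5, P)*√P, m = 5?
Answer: 1648548 - 122958*√7 ≈ 1.3232e+6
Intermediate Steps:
F(T, G) = 81/2 (F(T, G) = (4 + 5)²/2 = (½)*9² = (½)*81 = 81/2)
Y(P) = 81*√P/2
(Y(28) - 1086)*(-1518) = (81*√28/2 - 1086)*(-1518) = (81*(2*√7)/2 - 1086)*(-1518) = (81*√7 - 1086)*(-1518) = (-1086 + 81*√7)*(-1518) = 1648548 - 122958*√7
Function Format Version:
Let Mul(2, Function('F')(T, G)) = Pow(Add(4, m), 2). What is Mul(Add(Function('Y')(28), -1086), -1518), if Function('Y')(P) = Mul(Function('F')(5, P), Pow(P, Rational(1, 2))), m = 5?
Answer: Add(1648548, Mul(-122958, Pow(7, Rational(1, 2)))) ≈ 1.3232e+6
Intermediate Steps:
Function('F')(T, G) = Rational(81, 2) (Function('F')(T, G) = Mul(Rational(1, 2), Pow(Add(4, 5), 2)) = Mul(Rational(1, 2), Pow(9, 2)) = Mul(Rational(1, 2), 81) = Rational(81, 2))
Function('Y')(P) = Mul(Rational(81, 2), Pow(P, Rational(1, 2)))
Mul(Add(Function('Y')(28), -1086), -1518) = Mul(Add(Mul(Rational(81, 2), Pow(28, Rational(1, 2))), -1086), -1518) = Mul(Add(Mul(Rational(81, 2), Mul(2, Pow(7, Rational(1, 2)))), -1086), -1518) = Mul(Add(Mul(81, Pow(7, Rational(1, 2))), -1086), -1518) = Mul(Add(-1086, Mul(81, Pow(7, Rational(1, 2)))), -1518) = Add(1648548, Mul(-122958, Pow(7, Rational(1, 2))))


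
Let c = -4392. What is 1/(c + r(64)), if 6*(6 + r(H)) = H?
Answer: -3/13162 ≈ -0.00022793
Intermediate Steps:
r(H) = -6 + H/6
1/(c + r(64)) = 1/(-4392 + (-6 + (⅙)*64)) = 1/(-4392 + (-6 + 32/3)) = 1/(-4392 + 14/3) = 1/(-13162/3) = -3/13162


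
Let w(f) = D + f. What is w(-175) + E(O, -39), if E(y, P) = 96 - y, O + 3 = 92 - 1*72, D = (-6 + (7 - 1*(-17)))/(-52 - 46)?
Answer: -4713/49 ≈ -96.184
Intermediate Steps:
D = -9/49 (D = (-6 + (7 + 17))/(-98) = (-6 + 24)*(-1/98) = 18*(-1/98) = -9/49 ≈ -0.18367)
O = 17 (O = -3 + (92 - 1*72) = -3 + (92 - 72) = -3 + 20 = 17)
w(f) = -9/49 + f
w(-175) + E(O, -39) = (-9/49 - 175) + (96 - 1*17) = -8584/49 + (96 - 17) = -8584/49 + 79 = -4713/49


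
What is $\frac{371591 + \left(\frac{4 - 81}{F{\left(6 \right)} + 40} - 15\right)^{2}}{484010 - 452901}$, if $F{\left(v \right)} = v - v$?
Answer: $\frac{45769533}{3828800} \approx 11.954$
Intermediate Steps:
$F{\left(v \right)} = 0$
$\frac{371591 + \left(\frac{4 - 81}{F{\left(6 \right)} + 40} - 15\right)^{2}}{484010 - 452901} = \frac{371591 + \left(\frac{4 - 81}{0 + 40} - 15\right)^{2}}{484010 - 452901} = \frac{371591 + \left(- \frac{77}{40} - 15\right)^{2}}{31109} = \left(371591 + \left(\left(-77\right) \frac{1}{40} - 15\right)^{2}\right) \frac{1}{31109} = \left(371591 + \left(- \frac{77}{40} - 15\right)^{2}\right) \frac{1}{31109} = \left(371591 + \left(- \frac{677}{40}\right)^{2}\right) \frac{1}{31109} = \left(371591 + \frac{458329}{1600}\right) \frac{1}{31109} = \frac{595003929}{1600} \cdot \frac{1}{31109} = \frac{45769533}{3828800}$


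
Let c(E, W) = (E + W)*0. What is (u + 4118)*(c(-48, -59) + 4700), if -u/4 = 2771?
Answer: -32740200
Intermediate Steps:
c(E, W) = 0
u = -11084 (u = -4*2771 = -11084)
(u + 4118)*(c(-48, -59) + 4700) = (-11084 + 4118)*(0 + 4700) = -6966*4700 = -32740200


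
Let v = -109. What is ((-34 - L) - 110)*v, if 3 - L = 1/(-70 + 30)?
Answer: 641029/40 ≈ 16026.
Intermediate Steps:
L = 121/40 (L = 3 - 1/(-70 + 30) = 3 - 1/(-40) = 3 - 1*(-1/40) = 3 + 1/40 = 121/40 ≈ 3.0250)
((-34 - L) - 110)*v = ((-34 - 1*121/40) - 110)*(-109) = ((-34 - 121/40) - 110)*(-109) = (-1481/40 - 110)*(-109) = -5881/40*(-109) = 641029/40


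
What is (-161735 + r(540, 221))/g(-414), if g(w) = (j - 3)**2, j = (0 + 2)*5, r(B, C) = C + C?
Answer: -161293/49 ≈ -3291.7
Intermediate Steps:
r(B, C) = 2*C
j = 10 (j = 2*5 = 10)
g(w) = 49 (g(w) = (10 - 3)**2 = 7**2 = 49)
(-161735 + r(540, 221))/g(-414) = (-161735 + 2*221)/49 = (-161735 + 442)*(1/49) = -161293*1/49 = -161293/49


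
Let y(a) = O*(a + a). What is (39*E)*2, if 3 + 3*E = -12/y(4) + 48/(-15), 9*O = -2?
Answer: 143/10 ≈ 14.300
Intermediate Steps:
O = -2/9 (O = (1/9)*(-2) = -2/9 ≈ -0.22222)
y(a) = -4*a/9 (y(a) = -2*(a + a)/9 = -4*a/9)
E = 11/60 (E = -1 + (-12/((-4/9*4)) + 48/(-15))/3 = -1 + (-12/(-16/9) + 48*(-1/15))/3 = -1 + (-12*(-9/16) - 16/5)/3 = -1 + (27/4 - 16/5)/3 = -1 + (1/3)*(71/20) = -1 + 71/60 = 11/60 ≈ 0.18333)
(39*E)*2 = (39*(11/60))*2 = (143/20)*2 = 143/10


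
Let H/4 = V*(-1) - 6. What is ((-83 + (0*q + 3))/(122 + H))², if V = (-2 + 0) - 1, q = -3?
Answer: 64/121 ≈ 0.52893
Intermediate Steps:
V = -3 (V = -2 - 1 = -3)
H = -12 (H = 4*(-3*(-1) - 6) = 4*(3 - 6) = 4*(-3) = -12)
((-83 + (0*q + 3))/(122 + H))² = ((-83 + (0*(-3) + 3))/(122 - 12))² = ((-83 + (0 + 3))/110)² = ((-83 + 3)*(1/110))² = (-80*1/110)² = (-8/11)² = 64/121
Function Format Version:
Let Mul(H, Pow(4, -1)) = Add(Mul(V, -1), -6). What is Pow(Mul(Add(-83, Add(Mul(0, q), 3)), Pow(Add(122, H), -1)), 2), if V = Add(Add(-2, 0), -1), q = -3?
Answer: Rational(64, 121) ≈ 0.52893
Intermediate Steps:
V = -3 (V = Add(-2, -1) = -3)
H = -12 (H = Mul(4, Add(Mul(-3, -1), -6)) = Mul(4, Add(3, -6)) = Mul(4, -3) = -12)
Pow(Mul(Add(-83, Add(Mul(0, q), 3)), Pow(Add(122, H), -1)), 2) = Pow(Mul(Add(-83, Add(Mul(0, -3), 3)), Pow(Add(122, -12), -1)), 2) = Pow(Mul(Add(-83, Add(0, 3)), Pow(110, -1)), 2) = Pow(Mul(Add(-83, 3), Rational(1, 110)), 2) = Pow(Mul(-80, Rational(1, 110)), 2) = Pow(Rational(-8, 11), 2) = Rational(64, 121)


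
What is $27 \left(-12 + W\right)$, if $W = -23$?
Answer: $-945$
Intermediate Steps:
$27 \left(-12 + W\right) = 27 \left(-12 - 23\right) = 27 \left(-35\right) = -945$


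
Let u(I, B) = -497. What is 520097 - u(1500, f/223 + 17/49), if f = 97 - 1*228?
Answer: 520594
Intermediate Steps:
f = -131 (f = 97 - 228 = -131)
520097 - u(1500, f/223 + 17/49) = 520097 - 1*(-497) = 520097 + 497 = 520594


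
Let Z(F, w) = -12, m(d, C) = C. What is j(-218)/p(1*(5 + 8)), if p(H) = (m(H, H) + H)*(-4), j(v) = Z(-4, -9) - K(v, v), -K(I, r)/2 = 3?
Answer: 3/52 ≈ 0.057692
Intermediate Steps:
K(I, r) = -6 (K(I, r) = -2*3 = -6)
j(v) = -6 (j(v) = -12 - 1*(-6) = -12 + 6 = -6)
p(H) = -8*H (p(H) = (H + H)*(-4) = (2*H)*(-4) = -8*H)
j(-218)/p(1*(5 + 8)) = -6*(-1/(8*(5 + 8))) = -6/((-8*13)) = -6/(-104) = -6*(-1/104) = 3/52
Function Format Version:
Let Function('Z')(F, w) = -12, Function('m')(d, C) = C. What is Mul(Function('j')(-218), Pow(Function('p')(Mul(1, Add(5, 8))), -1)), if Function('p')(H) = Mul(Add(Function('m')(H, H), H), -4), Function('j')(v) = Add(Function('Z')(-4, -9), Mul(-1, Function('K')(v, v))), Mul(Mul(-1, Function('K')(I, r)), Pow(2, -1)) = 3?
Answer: Rational(3, 52) ≈ 0.057692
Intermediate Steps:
Function('K')(I, r) = -6 (Function('K')(I, r) = Mul(-2, 3) = -6)
Function('j')(v) = -6 (Function('j')(v) = Add(-12, Mul(-1, -6)) = Add(-12, 6) = -6)
Function('p')(H) = Mul(-8, H) (Function('p')(H) = Mul(Add(H, H), -4) = Mul(Mul(2, H), -4) = Mul(-8, H))
Mul(Function('j')(-218), Pow(Function('p')(Mul(1, Add(5, 8))), -1)) = Mul(-6, Pow(Mul(-8, Mul(1, Add(5, 8))), -1)) = Mul(-6, Pow(Mul(-8, Mul(1, 13)), -1)) = Mul(-6, Pow(Mul(-8, 13), -1)) = Mul(-6, Pow(-104, -1)) = Mul(-6, Rational(-1, 104)) = Rational(3, 52)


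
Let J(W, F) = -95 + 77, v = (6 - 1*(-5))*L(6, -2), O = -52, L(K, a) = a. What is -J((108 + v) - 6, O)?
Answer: 18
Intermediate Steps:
v = -22 (v = (6 - 1*(-5))*(-2) = (6 + 5)*(-2) = 11*(-2) = -22)
J(W, F) = -18
-J((108 + v) - 6, O) = -1*(-18) = 18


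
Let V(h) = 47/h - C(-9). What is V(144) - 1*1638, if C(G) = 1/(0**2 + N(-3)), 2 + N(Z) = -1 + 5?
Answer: -235897/144 ≈ -1638.2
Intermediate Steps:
N(Z) = 2 (N(Z) = -2 + (-1 + 5) = -2 + 4 = 2)
C(G) = 1/2 (C(G) = 1/(0**2 + 2) = 1/(0 + 2) = 1/2)
V(h) = -1/2 + 47/h (V(h) = 47/h - 1*1/2 = 47/h - 1/2 = -1/2 + 47/h)
V(144) - 1*1638 = (1/2)*(94 - 1*144)/144 - 1*1638 = (1/2)*(1/144)*(94 - 144) - 1638 = (1/2)*(1/144)*(-50) - 1638 = -25/144 - 1638 = -235897/144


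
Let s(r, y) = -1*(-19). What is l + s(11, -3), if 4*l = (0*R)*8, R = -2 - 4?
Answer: 19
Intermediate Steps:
R = -6
l = 0 (l = ((0*(-6))*8)/4 = (0*8)/4 = (¼)*0 = 0)
s(r, y) = 19
l + s(11, -3) = 0 + 19 = 19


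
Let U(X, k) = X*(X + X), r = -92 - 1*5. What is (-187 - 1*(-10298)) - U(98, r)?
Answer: -9097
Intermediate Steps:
r = -97 (r = -92 - 5 = -97)
U(X, k) = 2*X² (U(X, k) = X*(2*X) = 2*X²)
(-187 - 1*(-10298)) - U(98, r) = (-187 - 1*(-10298)) - 2*98² = (-187 + 10298) - 2*9604 = 10111 - 1*19208 = 10111 - 19208 = -9097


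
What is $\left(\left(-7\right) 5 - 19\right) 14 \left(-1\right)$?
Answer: $756$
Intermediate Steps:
$\left(\left(-7\right) 5 - 19\right) 14 \left(-1\right) = \left(-35 - 19\right) \left(-14\right) = \left(-54\right) \left(-14\right) = 756$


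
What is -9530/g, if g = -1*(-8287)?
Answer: -9530/8287 ≈ -1.1500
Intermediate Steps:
g = 8287
-9530/g = -9530/8287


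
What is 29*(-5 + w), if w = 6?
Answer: 29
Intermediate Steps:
29*(-5 + w) = 29*(-5 + 6) = 29*1 = 29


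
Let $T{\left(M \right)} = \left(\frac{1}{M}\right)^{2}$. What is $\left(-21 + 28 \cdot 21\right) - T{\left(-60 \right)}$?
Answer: $\frac{2041199}{3600} \approx 567.0$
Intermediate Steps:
$T{\left(M \right)} = \frac{1}{M^{2}}$
$\left(-21 + 28 \cdot 21\right) - T{\left(-60 \right)} = \left(-21 + 28 \cdot 21\right) - \frac{1}{3600} = \left(-21 + 588\right) - \frac{1}{3600} = 567 - \frac{1}{3600} = \frac{2041199}{3600}$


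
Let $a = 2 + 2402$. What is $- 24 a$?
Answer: $-57696$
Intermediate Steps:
$a = 2404$
$- 24 a = \left(-24\right) 2404 = -57696$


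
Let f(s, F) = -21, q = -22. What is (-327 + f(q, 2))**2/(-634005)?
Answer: -13456/70445 ≈ -0.19101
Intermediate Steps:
(-327 + f(q, 2))**2/(-634005) = (-327 - 21)**2/(-634005) = (-348)**2*(-1/634005) = 121104*(-1/634005) = -13456/70445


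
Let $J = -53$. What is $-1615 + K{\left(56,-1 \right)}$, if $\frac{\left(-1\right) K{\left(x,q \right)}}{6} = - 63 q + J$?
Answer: $-1675$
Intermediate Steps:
$K{\left(x,q \right)} = 318 + 378 q$ ($K{\left(x,q \right)} = - 6 \left(- 63 q - 53\right) = - 6 \left(-53 - 63 q\right) = 318 + 378 q$)
$-1615 + K{\left(56,-1 \right)} = -1615 + \left(318 + 378 \left(-1\right)\right) = -1615 + \left(318 - 378\right) = -1615 - 60 = -1675$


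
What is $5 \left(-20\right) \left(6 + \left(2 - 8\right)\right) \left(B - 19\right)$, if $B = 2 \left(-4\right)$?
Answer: $0$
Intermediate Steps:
$B = -8$
$5 \left(-20\right) \left(6 + \left(2 - 8\right)\right) \left(B - 19\right) = 5 \left(-20\right) \left(6 + \left(2 - 8\right)\right) \left(-8 - 19\right) = - 100 \left(6 - 6\right) \left(-27\right) = - 100 \cdot 0 \left(-27\right) = \left(-100\right) 0 = 0$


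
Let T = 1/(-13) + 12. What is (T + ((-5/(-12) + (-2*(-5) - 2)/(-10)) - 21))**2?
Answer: 54449641/608400 ≈ 89.496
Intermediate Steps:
T = 155/13 (T = -1/13 + 12 = 155/13 ≈ 11.923)
(T + ((-5/(-12) + (-2*(-5) - 2)/(-10)) - 21))**2 = (155/13 + ((-5/(-12) + (-2*(-5) - 2)/(-10)) - 21))**2 = (155/13 + ((-5*(-1/12) + (10 - 2)*(-1/10)) - 21))**2 = (155/13 + ((5/12 + 8*(-1/10)) - 21))**2 = (155/13 + ((5/12 - 4/5) - 21))**2 = (155/13 + (-23/60 - 21))**2 = (155/13 - 1283/60)**2 = (-7379/780)**2 = 54449641/608400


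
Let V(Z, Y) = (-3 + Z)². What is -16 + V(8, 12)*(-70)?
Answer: -1766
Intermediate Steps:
-16 + V(8, 12)*(-70) = -16 + (-3 + 8)²*(-70) = -16 + 5²*(-70) = -16 + 25*(-70) = -16 - 1750 = -1766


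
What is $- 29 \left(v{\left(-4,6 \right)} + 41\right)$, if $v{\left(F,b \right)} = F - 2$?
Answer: $-1015$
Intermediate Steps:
$v{\left(F,b \right)} = -2 + F$
$- 29 \left(v{\left(-4,6 \right)} + 41\right) = - 29 \left(\left(-2 - 4\right) + 41\right) = - 29 \left(-6 + 41\right) = \left(-29\right) 35 = -1015$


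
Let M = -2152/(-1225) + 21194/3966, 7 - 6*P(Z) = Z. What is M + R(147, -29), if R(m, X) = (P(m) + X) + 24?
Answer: -17192628/809725 ≈ -21.233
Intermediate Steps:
P(Z) = 7/6 - Z/6
M = 17248741/2429175 (M = -2152*(-1/1225) + 21194*(1/3966) = 2152/1225 + 10597/1983 = 17248741/2429175 ≈ 7.1007)
R(m, X) = 151/6 + X - m/6 (R(m, X) = ((7/6 - m/6) + X) + 24 = (7/6 + X - m/6) + 24 = 151/6 + X - m/6)
M + R(147, -29) = 17248741/2429175 + (151/6 - 29 - ⅙*147) = 17248741/2429175 + (151/6 - 29 - 49/2) = 17248741/2429175 - 85/3 = -17192628/809725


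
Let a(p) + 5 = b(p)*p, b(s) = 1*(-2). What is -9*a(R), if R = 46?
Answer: 873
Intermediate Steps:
b(s) = -2
a(p) = -5 - 2*p
-9*a(R) = -9*(-5 - 2*46) = -9*(-5 - 92) = -9*(-97) = 873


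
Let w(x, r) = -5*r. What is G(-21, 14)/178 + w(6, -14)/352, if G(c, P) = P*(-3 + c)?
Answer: -26453/15664 ≈ -1.6888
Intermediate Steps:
G(-21, 14)/178 + w(6, -14)/352 = (14*(-3 - 21))/178 - 5*(-14)/352 = (14*(-24))*(1/178) + 70*(1/352) = -336*1/178 + 35/176 = -168/89 + 35/176 = -26453/15664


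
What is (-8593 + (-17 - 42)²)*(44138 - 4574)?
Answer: -202251168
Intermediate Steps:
(-8593 + (-17 - 42)²)*(44138 - 4574) = (-8593 + (-59)²)*39564 = (-8593 + 3481)*39564 = -5112*39564 = -202251168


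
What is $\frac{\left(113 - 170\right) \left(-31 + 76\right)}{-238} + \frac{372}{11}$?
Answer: $\frac{116751}{2618} \approx 44.595$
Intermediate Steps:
$\frac{\left(113 - 170\right) \left(-31 + 76\right)}{-238} + \frac{372}{11} = \left(113 - 170\right) 45 \left(- \frac{1}{238}\right) + 372 \cdot \frac{1}{11} = \left(-57\right) 45 \left(- \frac{1}{238}\right) + \frac{372}{11} = \left(-2565\right) \left(- \frac{1}{238}\right) + \frac{372}{11} = \frac{2565}{238} + \frac{372}{11} = \frac{116751}{2618}$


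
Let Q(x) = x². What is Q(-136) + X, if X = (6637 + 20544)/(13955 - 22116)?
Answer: 150918675/8161 ≈ 18493.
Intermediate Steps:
X = -27181/8161 (X = 27181/(-8161) = 27181*(-1/8161) = -27181/8161 ≈ -3.3306)
Q(-136) + X = (-136)² - 27181/8161 = 18496 - 27181/8161 = 150918675/8161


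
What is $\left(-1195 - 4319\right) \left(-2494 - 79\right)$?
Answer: $14187522$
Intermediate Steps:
$\left(-1195 - 4319\right) \left(-2494 - 79\right) = \left(-5514\right) \left(-2573\right) = 14187522$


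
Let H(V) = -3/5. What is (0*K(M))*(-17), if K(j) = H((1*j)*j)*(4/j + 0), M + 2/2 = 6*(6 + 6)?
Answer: 0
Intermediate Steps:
M = 71 (M = -1 + 6*(6 + 6) = -1 + 6*12 = -1 + 72 = 71)
H(V) = -⅗ (H(V) = -3*⅕ = -⅗)
K(j) = -12/(5*j) (K(j) = -3*(4/j + 0)/5 = -12/(5*j))
(0*K(M))*(-17) = (0*(-12/5/71))*(-17) = (0*(-12/5*1/71))*(-17) = (0*(-12/355))*(-17) = 0*(-17) = 0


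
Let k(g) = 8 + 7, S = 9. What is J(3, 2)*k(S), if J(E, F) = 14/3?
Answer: 70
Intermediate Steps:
k(g) = 15
J(E, F) = 14/3 (J(E, F) = 14*(1/3) = 14/3)
J(3, 2)*k(S) = (14/3)*15 = 70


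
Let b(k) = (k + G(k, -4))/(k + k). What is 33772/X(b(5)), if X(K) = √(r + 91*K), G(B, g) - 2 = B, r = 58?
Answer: 16886*√1045/209 ≈ 2611.8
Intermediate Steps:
G(B, g) = 2 + B
b(k) = (2 + 2*k)/(2*k) (b(k) = (k + (2 + k))/(k + k) = (2 + 2*k)/((2*k)) = (2 + 2*k)*(1/(2*k)) = (2 + 2*k)/(2*k))
X(K) = √(58 + 91*K)
33772/X(b(5)) = 33772/(√(58 + 91*((1 + 5)/5))) = 33772/(√(58 + 91*((⅕)*6))) = 33772/(√(58 + 91*(6/5))) = 33772/(√(58 + 546/5)) = 33772/(√(836/5)) = 33772/((2*√1045/5)) = 33772*(√1045/418) = 16886*√1045/209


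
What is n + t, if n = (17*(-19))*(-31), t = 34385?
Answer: 44398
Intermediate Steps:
n = 10013 (n = -323*(-31) = 10013)
n + t = 10013 + 34385 = 44398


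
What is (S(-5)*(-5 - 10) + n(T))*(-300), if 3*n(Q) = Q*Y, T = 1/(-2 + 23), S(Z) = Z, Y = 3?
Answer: -157600/7 ≈ -22514.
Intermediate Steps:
T = 1/21 ≈ 0.047619
n(Q) = Q (n(Q) = (Q*3)/3 = (3*Q)/3 = Q)
(S(-5)*(-5 - 10) + n(T))*(-300) = (-5*(-5 - 10) + 1/21)*(-300) = (-5*(-15) + 1/21)*(-300) = (75 + 1/21)*(-300) = (1576/21)*(-300) = -157600/7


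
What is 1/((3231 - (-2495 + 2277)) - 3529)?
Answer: -1/80 ≈ -0.012500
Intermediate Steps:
1/((3231 - (-2495 + 2277)) - 3529) = 1/((3231 - 1*(-218)) - 3529) = 1/((3231 + 218) - 3529) = 1/(3449 - 3529) = 1/(-80) = -1/80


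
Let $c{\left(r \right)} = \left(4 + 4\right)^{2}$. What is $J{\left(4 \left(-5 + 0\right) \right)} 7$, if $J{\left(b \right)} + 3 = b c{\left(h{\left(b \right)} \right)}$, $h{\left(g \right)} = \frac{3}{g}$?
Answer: $-8981$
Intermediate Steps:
$c{\left(r \right)} = 64$ ($c{\left(r \right)} = 8^{2} = 64$)
$J{\left(b \right)} = -3 + 64 b$ ($J{\left(b \right)} = -3 + b 64 = -3 + 64 b$)
$J{\left(4 \left(-5 + 0\right) \right)} 7 = \left(-3 + 64 \cdot 4 \left(-5 + 0\right)\right) 7 = \left(-3 + 64 \cdot 4 \left(-5\right)\right) 7 = \left(-3 + 64 \left(-20\right)\right) 7 = \left(-3 - 1280\right) 7 = \left(-1283\right) 7 = -8981$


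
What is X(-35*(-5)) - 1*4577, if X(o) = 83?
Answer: -4494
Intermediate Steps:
X(-35*(-5)) - 1*4577 = 83 - 1*4577 = 83 - 4577 = -4494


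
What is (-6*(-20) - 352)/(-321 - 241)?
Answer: 116/281 ≈ 0.41281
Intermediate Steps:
(-6*(-20) - 352)/(-321 - 241) = (120 - 352)/(-562) = -232*(-1/562) = 116/281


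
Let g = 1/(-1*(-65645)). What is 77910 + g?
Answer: 5114401951/65645 ≈ 77910.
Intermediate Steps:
g = 1/65645 ≈ 1.5233e-5
77910 + g = 77910 + 1/65645 = 5114401951/65645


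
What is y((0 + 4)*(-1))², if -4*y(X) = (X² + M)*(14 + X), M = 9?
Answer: 15625/4 ≈ 3906.3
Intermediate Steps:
y(X) = -(9 + X²)*(14 + X)/4 (y(X) = -(X² + 9)*(14 + X)/4 = -(9 + X²)*(14 + X)/4)
y((0 + 4)*(-1))² = (-63/2 - 9*(0 + 4)*(-1)/4 - 7*(0 + 4)²/2 - (-(0 + 4)³)/4)² = (-63/2 - 9*(-1) - 7*(4*(-1))²/2 - (4*(-1))³/4)² = (-63/2 - 9/4*(-4) - 7/2*(-4)² - ¼*(-4)³)² = (-63/2 + 9 - 7/2*16 - ¼*(-64))² = (-63/2 + 9 - 56 + 16)² = (-125/2)² = 15625/4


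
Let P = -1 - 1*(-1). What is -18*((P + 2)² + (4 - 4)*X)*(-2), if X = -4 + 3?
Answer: 144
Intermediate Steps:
X = -1
P = 0 (P = -1 + 1 = 0)
-18*((P + 2)² + (4 - 4)*X)*(-2) = -18*((0 + 2)² + (4 - 4)*(-1))*(-2) = -18*(2² + 0*(-1))*(-2) = -18*(4 + 0)*(-2) = -72*(-2) = -18*(-8) = 144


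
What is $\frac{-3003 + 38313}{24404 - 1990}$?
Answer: $\frac{17655}{11207} \approx 1.5754$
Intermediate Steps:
$\frac{-3003 + 38313}{24404 - 1990} = \frac{35310}{22414} = 35310 \cdot \frac{1}{22414} = \frac{17655}{11207}$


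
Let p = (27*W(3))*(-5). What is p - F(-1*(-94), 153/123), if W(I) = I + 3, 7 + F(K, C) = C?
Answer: -32974/41 ≈ -804.24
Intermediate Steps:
F(K, C) = -7 + C
W(I) = 3 + I
p = -810 (p = (27*(3 + 3))*(-5) = (27*6)*(-5) = 162*(-5) = -810)
p - F(-1*(-94), 153/123) = -810 - (-7 + 153/123) = -810 - (-7 + 153*(1/123)) = -810 - (-7 + 51/41) = -810 - 1*(-236/41) = -810 + 236/41 = -32974/41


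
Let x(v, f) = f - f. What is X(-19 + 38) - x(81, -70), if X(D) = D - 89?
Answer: -70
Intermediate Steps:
x(v, f) = 0
X(D) = -89 + D
X(-19 + 38) - x(81, -70) = (-89 + (-19 + 38)) - 1*0 = (-89 + 19) + 0 = -70 + 0 = -70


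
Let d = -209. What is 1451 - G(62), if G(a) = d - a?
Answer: 1722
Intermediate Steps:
G(a) = -209 - a
1451 - G(62) = 1451 - (-209 - 1*62) = 1451 - (-209 - 62) = 1451 - 1*(-271) = 1451 + 271 = 1722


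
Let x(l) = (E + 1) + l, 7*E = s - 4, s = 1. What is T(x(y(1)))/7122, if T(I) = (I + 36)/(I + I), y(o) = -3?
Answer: -235/242148 ≈ -0.00097048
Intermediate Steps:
E = -3/7 (E = (1 - 4)/7 = (1/7)*(-3) = -3/7 ≈ -0.42857)
x(l) = 4/7 + l (x(l) = (-3/7 + 1) + l = 4/7 + l)
T(I) = (36 + I)/(2*I) (T(I) = (36 + I)/((2*I)) = (36 + I)*(1/(2*I)) = (36 + I)/(2*I))
T(x(y(1)))/7122 = ((36 + (4/7 - 3))/(2*(4/7 - 3)))/7122 = ((36 - 17/7)/(2*(-17/7)))*(1/7122) = ((1/2)*(-7/17)*(235/7))*(1/7122) = -235/34*1/7122 = -235/242148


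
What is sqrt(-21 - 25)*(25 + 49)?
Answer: 74*I*sqrt(46) ≈ 501.89*I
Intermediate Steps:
sqrt(-21 - 25)*(25 + 49) = sqrt(-46)*74 = (I*sqrt(46))*74 = 74*I*sqrt(46)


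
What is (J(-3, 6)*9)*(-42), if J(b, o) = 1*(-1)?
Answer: 378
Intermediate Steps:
J(b, o) = -1
(J(-3, 6)*9)*(-42) = -1*9*(-42) = -9*(-42) = 378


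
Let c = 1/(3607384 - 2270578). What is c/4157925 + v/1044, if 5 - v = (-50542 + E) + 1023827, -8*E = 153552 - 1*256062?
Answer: -1218009652136390393/1289534668311600 ≈ -944.53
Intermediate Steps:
E = 51255/4 (E = -(153552 - 1*256062)/8 = -(153552 - 256062)/8 = -⅛*(-102510) = 51255/4 ≈ 12814.)
c = 1/1336806 ≈ 7.4805e-7
v = -3944375/4 (v = 5 - ((-50542 + 51255/4) + 1023827) = 5 - (-150913/4 + 1023827) = 5 - 1*3944395/4 = 5 - 3944395/4 = -3944375/4 ≈ -9.8609e+5)
c/4157925 + v/1044 = (1/1336806)/4157925 - 3944375/4/1044 = (1/1336806)*(1/4157925) - 3944375/4*1/1044 = 1/5558339087550 - 3944375/4176 = -1218009652136390393/1289534668311600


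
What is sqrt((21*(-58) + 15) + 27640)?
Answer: sqrt(26437) ≈ 162.59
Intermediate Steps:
sqrt((21*(-58) + 15) + 27640) = sqrt((-1218 + 15) + 27640) = sqrt(-1203 + 27640) = sqrt(26437)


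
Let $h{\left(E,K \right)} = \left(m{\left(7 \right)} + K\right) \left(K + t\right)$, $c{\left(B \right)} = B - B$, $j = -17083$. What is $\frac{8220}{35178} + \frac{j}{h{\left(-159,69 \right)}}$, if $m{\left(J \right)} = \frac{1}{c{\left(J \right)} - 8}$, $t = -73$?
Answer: $\frac{201070128}{3230513} \approx 62.241$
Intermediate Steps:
$c{\left(B \right)} = 0$
$m{\left(J \right)} = - \frac{1}{8}$ ($m{\left(J \right)} = \frac{1}{0 - 8} = \frac{1}{-8} = - \frac{1}{8}$)
$h{\left(E,K \right)} = \left(-73 + K\right) \left(- \frac{1}{8} + K\right)$ ($h{\left(E,K \right)} = \left(- \frac{1}{8} + K\right) \left(K - 73\right) = \left(- \frac{1}{8} + K\right) \left(-73 + K\right) = \left(-73 + K\right) \left(- \frac{1}{8} + K\right)$)
$\frac{8220}{35178} + \frac{j}{h{\left(-159,69 \right)}} = \frac{8220}{35178} - \frac{17083}{\frac{73}{8} + 69^{2} - \frac{40365}{8}} = 8220 \cdot \frac{1}{35178} - \frac{17083}{\frac{73}{8} + 4761 - \frac{40365}{8}} = \frac{1370}{5863} - \frac{17083}{- \frac{551}{2}} = \frac{1370}{5863} - - \frac{34166}{551} = \frac{1370}{5863} + \frac{34166}{551} = \frac{201070128}{3230513}$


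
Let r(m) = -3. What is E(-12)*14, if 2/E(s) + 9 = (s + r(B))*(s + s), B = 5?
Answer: 28/351 ≈ 0.079772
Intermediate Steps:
E(s) = 2/(-9 + 2*s*(-3 + s)) (E(s) = 2/(-9 + (s - 3)*(s + s)) = 2/(-9 + (-3 + s)*(2*s)) = 2/(-9 + 2*s*(-3 + s)))
E(-12)*14 = (2/(-9 - 6*(-12) + 2*(-12)**2))*14 = (2/(-9 + 72 + 2*144))*14 = (2/(-9 + 72 + 288))*14 = (2/351)*14 = 28/351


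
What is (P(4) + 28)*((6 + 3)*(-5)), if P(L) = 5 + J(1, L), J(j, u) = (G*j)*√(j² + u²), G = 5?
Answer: -1485 - 225*√17 ≈ -2412.7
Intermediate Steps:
J(j, u) = 5*j*√(j² + u²) (J(j, u) = (5*j)*√(j² + u²) = 5*j*√(j² + u²))
P(L) = 5 + 5*√(1 + L²) (P(L) = 5 + 5*1*√(1² + L²) = 5 + 5*1*√(1 + L²) = 5 + 5*√(1 + L²))
(P(4) + 28)*((6 + 3)*(-5)) = ((5 + 5*√(1 + 4²)) + 28)*((6 + 3)*(-5)) = ((5 + 5*√(1 + 16)) + 28)*(9*(-5)) = ((5 + 5*√17) + 28)*(-45) = (33 + 5*√17)*(-45) = -1485 - 225*√17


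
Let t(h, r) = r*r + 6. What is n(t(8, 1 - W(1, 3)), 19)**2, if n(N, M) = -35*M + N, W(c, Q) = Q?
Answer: 429025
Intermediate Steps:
t(h, r) = 6 + r**2 (t(h, r) = r**2 + 6 = 6 + r**2)
n(N, M) = N - 35*M
n(t(8, 1 - W(1, 3)), 19)**2 = ((6 + (1 - 1*3)**2) - 35*19)**2 = ((6 + (1 - 3)**2) - 665)**2 = ((6 + (-2)**2) - 665)**2 = ((6 + 4) - 665)**2 = (10 - 665)**2 = (-655)**2 = 429025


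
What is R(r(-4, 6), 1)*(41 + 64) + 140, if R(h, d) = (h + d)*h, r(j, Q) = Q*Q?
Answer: 140000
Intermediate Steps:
r(j, Q) = Q**2
R(h, d) = h*(d + h) (R(h, d) = (d + h)*h = h*(d + h))
R(r(-4, 6), 1)*(41 + 64) + 140 = (6**2*(1 + 6**2))*(41 + 64) + 140 = (36*(1 + 36))*105 + 140 = (36*37)*105 + 140 = 1332*105 + 140 = 139860 + 140 = 140000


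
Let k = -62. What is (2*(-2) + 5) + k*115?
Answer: -7129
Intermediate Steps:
(2*(-2) + 5) + k*115 = (2*(-2) + 5) - 62*115 = (-4 + 5) - 7130 = 1 - 7130 = -7129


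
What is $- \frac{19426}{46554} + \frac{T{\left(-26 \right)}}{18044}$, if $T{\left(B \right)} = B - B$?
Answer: $- \frac{9713}{23277} \approx -0.41728$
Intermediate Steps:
$T{\left(B \right)} = 0$
$- \frac{19426}{46554} + \frac{T{\left(-26 \right)}}{18044} = - \frac{19426}{46554} + \frac{0}{18044} = \left(-19426\right) \frac{1}{46554} + 0 \cdot \frac{1}{18044} = - \frac{9713}{23277} + 0 = - \frac{9713}{23277}$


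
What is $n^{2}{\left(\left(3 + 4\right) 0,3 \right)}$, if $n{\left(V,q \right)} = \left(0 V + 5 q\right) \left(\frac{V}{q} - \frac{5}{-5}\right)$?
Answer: $225$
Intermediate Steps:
$n{\left(V,q \right)} = 5 q \left(1 + \frac{V}{q}\right)$ ($n{\left(V,q \right)} = \left(0 + 5 q\right) \left(\frac{V}{q} - -1\right) = 5 q \left(\frac{V}{q} + 1\right) = 5 q \left(1 + \frac{V}{q}\right)$)
$n^{2}{\left(\left(3 + 4\right) 0,3 \right)} = \left(5 \left(3 + 4\right) 0 + 5 \cdot 3\right)^{2} = \left(5 \cdot 7 \cdot 0 + 15\right)^{2} = \left(5 \cdot 0 + 15\right)^{2} = \left(0 + 15\right)^{2} = 15^{2} = 225$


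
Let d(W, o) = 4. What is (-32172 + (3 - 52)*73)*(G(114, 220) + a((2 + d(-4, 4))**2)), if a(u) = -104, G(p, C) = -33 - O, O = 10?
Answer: 5255103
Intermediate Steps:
G(p, C) = -43 (G(p, C) = -33 - 1*10 = -33 - 10 = -43)
(-32172 + (3 - 52)*73)*(G(114, 220) + a((2 + d(-4, 4))**2)) = (-32172 + (3 - 52)*73)*(-43 - 104) = (-32172 - 49*73)*(-147) = (-32172 - 3577)*(-147) = -35749*(-147) = 5255103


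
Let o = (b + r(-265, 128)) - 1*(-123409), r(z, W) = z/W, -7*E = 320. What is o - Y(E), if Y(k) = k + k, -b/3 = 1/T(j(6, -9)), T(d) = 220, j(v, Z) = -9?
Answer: 6085998423/49280 ≈ 1.2350e+5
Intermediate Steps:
E = -320/7 (E = -⅐*320 = -320/7 ≈ -45.714)
b = -3/220 ≈ -0.013636
Y(k) = 2*k
o = 868784689/7040 (o = (-3/220 - 265/128) - 1*(-123409) = (-3/220 - 265*1/128) + 123409 = (-3/220 - 265/128) + 123409 = -14671/7040 + 123409 = 868784689/7040 ≈ 1.2341e+5)
o - Y(E) = 868784689/7040 - 2*(-320)/7 = 868784689/7040 - 1*(-640/7) = 868784689/7040 + 640/7 = 6085998423/49280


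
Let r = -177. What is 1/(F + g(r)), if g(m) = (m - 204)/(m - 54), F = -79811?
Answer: -77/6145320 ≈ -1.2530e-5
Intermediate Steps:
g(m) = (-204 + m)/(-54 + m)
1/(F + g(r)) = 1/(-79811 + (-204 - 177)/(-54 - 177)) = 1/(-79811 - 381/(-231)) = 1/(-79811 - 1/231*(-381)) = 1/(-79811 + 127/77) = 1/(-6145320/77) = -77/6145320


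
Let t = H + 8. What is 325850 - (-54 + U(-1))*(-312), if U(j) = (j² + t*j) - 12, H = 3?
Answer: 302138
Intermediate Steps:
t = 11 (t = 3 + 8 = 11)
U(j) = -12 + j² + 11*j (U(j) = (j² + 11*j) - 12 = -12 + j² + 11*j)
325850 - (-54 + U(-1))*(-312) = 325850 - (-54 + (-12 + (-1)² + 11*(-1)))*(-312) = 325850 - (-54 + (-12 + 1 - 11))*(-312) = 325850 - (-54 - 22)*(-312) = 325850 - (-76)*(-312) = 325850 - 1*23712 = 325850 - 23712 = 302138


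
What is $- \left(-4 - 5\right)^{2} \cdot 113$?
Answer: $-9153$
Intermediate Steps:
$- \left(-4 - 5\right)^{2} \cdot 113 = - \left(-9\right)^{2} \cdot 113 = \left(-1\right) 81 \cdot 113 = \left(-81\right) 113 = -9153$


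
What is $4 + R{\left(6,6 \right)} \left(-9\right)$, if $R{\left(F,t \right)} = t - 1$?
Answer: $-41$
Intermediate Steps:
$R{\left(F,t \right)} = -1 + t$ ($R{\left(F,t \right)} = t - 1 = -1 + t$)
$4 + R{\left(6,6 \right)} \left(-9\right) = 4 + \left(-1 + 6\right) \left(-9\right) = 4 + 5 \left(-9\right) = 4 - 45 = -41$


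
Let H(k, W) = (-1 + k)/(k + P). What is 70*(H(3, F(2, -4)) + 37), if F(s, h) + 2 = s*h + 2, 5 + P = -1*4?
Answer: 7700/3 ≈ 2566.7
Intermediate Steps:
P = -9 (P = -5 - 1*4 = -5 - 4 = -9)
F(s, h) = h*s (F(s, h) = -2 + (s*h + 2) = -2 + (h*s + 2) = -2 + (2 + h*s) = h*s)
H(k, W) = (-1 + k)/(-9 + k) (H(k, W) = (-1 + k)/(k - 9) = (-1 + k)/(-9 + k))
70*(H(3, F(2, -4)) + 37) = 70*((-1 + 3)/(-9 + 3) + 37) = 70*(2/(-6) + 37) = 70*(-1/6*2 + 37) = 70*(-1/3 + 37) = 70*(110/3) = 7700/3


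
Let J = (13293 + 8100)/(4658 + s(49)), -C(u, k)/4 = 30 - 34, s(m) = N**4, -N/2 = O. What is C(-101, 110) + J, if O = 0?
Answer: 95921/4658 ≈ 20.593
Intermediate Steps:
N = 0 (N = -2*0 = 0)
s(m) = 0 (s(m) = 0**4 = 0)
C(u, k) = 16 (C(u, k) = -4*(30 - 34) = -4*(-4) = 16)
J = 21393/4658 (J = (13293 + 8100)/(4658 + 0) = 21393/4658 ≈ 4.5927)
C(-101, 110) + J = 16 + 21393/4658 = 95921/4658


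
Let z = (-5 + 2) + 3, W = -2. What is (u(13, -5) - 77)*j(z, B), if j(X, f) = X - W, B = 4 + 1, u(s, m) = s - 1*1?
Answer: -130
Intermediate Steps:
u(s, m) = -1 + s (u(s, m) = s - 1 = -1 + s)
z = 0 (z = -3 + 3 = 0)
B = 5
j(X, f) = 2 + X (j(X, f) = X - 1*(-2) = X + 2 = 2 + X)
(u(13, -5) - 77)*j(z, B) = ((-1 + 13) - 77)*(2 + 0) = (12 - 77)*2 = -65*2 = -130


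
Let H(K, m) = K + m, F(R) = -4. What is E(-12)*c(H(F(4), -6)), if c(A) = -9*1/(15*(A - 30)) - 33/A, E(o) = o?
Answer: -1989/50 ≈ -39.780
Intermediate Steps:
c(A) = -33/A - 9/(-450 + 15*A) (c(A) = -9*1/(15*(-30 + A)) - 33/A = -9/(-450 + 15*A) - 33/A = -33/A - 9/(-450 + 15*A))
E(-12)*c(H(F(4), -6)) = -72*(825 - 28*(-4 - 6))/(5*(-4 - 6)*(-30 + (-4 - 6))) = -72*(825 - 28*(-10))/(5*(-10)*(-30 - 10)) = -72*(-1)*(825 + 280)/(5*10*(-40)) = -72*(-1)*(-1)*1105/(5*10*40) = -12*663/200 = -1989/50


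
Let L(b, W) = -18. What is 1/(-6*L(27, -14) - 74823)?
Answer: -1/74715 ≈ -1.3384e-5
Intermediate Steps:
1/(-6*L(27, -14) - 74823) = 1/(-6*(-18) - 74823) = 1/(108 - 74823) = 1/(-74715) = -1/74715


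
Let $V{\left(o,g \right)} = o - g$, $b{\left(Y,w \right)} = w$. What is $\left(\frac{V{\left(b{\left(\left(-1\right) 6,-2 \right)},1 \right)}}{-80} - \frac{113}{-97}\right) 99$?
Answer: $\frac{923769}{7760} \approx 119.04$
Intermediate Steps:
$\left(\frac{V{\left(b{\left(\left(-1\right) 6,-2 \right)},1 \right)}}{-80} - \frac{113}{-97}\right) 99 = \left(\frac{-2 - 1}{-80} - \frac{113}{-97}\right) 99 = \left(\left(-2 - 1\right) \left(- \frac{1}{80}\right) - - \frac{113}{97}\right) 99 = \left(\left(-3\right) \left(- \frac{1}{80}\right) + \frac{113}{97}\right) 99 = \left(\frac{3}{80} + \frac{113}{97}\right) 99 = \frac{9331}{7760} \cdot 99 = \frac{923769}{7760}$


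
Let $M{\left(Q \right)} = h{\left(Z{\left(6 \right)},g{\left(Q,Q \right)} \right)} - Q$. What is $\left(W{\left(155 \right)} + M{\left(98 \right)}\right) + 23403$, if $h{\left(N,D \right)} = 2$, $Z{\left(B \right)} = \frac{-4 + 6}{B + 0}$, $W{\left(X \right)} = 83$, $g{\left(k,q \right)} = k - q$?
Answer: $23390$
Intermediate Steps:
$Z{\left(B \right)} = \frac{2}{B}$
$M{\left(Q \right)} = 2 - Q$
$\left(W{\left(155 \right)} + M{\left(98 \right)}\right) + 23403 = \left(83 + \left(2 - 98\right)\right) + 23403 = \left(83 - 96\right) + 23403 = -13 + 23403 = 23390$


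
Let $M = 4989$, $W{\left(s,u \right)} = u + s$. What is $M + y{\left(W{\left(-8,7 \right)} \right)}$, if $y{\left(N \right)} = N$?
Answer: $4988$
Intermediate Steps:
$W{\left(s,u \right)} = s + u$
$M + y{\left(W{\left(-8,7 \right)} \right)} = 4989 + \left(-8 + 7\right) = 4989 - 1 = 4988$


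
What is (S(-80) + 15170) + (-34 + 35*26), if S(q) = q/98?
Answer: 786214/49 ≈ 16045.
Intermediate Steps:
S(q) = q/98 (S(q) = q*(1/98) = q/98)
(S(-80) + 15170) + (-34 + 35*26) = ((1/98)*(-80) + 15170) + (-34 + 35*26) = (-40/49 + 15170) + (-34 + 910) = 743290/49 + 876 = 786214/49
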